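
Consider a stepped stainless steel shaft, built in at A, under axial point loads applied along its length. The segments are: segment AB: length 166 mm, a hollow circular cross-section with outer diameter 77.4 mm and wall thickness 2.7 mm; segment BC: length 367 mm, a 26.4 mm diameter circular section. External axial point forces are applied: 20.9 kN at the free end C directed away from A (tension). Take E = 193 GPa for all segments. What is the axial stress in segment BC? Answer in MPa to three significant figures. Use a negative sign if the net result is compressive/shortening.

38.2 MPa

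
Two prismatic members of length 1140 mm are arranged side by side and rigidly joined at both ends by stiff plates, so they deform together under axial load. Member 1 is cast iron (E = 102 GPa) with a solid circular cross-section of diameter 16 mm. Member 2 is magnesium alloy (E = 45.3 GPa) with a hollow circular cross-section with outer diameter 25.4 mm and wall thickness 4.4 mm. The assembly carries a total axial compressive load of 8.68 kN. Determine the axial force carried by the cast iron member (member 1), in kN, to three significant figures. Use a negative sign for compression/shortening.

A_1 = 201.1 mm².
A_2 = 290.3 mm².
Equal strain + equilibrium ⇒ each member carries load in proportion to AE: A₁E₁ = 20510000 N, A₂E₂ = 13150000 N, ΣAE = 33660000 N.
F₁ = P·A₁E₁/ΣAE = -8680·20510000/33660000 = -5289 N.

-5.29 kN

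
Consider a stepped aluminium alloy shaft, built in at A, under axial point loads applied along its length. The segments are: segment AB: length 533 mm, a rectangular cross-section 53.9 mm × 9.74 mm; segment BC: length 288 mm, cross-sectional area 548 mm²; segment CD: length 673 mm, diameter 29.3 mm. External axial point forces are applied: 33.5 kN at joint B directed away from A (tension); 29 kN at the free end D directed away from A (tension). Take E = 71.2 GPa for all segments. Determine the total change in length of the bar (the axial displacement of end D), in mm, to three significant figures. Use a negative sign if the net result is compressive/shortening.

1.51 mm

Internal axial forces (sectioning from the free end, tension +): N_CD = 29 kN, N_BC = 29 kN, N_AB = 62.5 kN.
A_AB = 525 mm².
A_CD = 674.3 mm².
δ_AB = 62500·533/(525·71200) = 0.8912 mm
δ_BC = 29000·288/(548·71200) = 0.2141 mm
δ_CD = 29000·673/(674.3·71200) = 0.4065 mm
δ = Σδ_i = 1.512 mm.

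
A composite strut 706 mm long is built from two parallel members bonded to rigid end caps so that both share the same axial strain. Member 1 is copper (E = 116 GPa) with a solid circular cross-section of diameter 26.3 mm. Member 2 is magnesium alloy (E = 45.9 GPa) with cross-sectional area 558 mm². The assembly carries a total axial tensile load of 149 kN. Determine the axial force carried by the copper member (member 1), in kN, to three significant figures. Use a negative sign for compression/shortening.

A_1 = 543.3 mm².
Equal strain + equilibrium ⇒ each member carries load in proportion to AE: A₁E₁ = 63020000 N, A₂E₂ = 25610000 N, ΣAE = 88630000 N.
F₁ = P·A₁E₁/ΣAE = 149000·63020000/88630000 = 105900 N.

106 kN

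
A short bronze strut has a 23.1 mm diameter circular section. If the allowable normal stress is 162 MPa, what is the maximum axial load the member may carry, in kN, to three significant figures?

67.9 kN

A = 419.1 mm².
P_max = σ_allow · A = 162 · 419.1 = 67890 N = 67.89 kN.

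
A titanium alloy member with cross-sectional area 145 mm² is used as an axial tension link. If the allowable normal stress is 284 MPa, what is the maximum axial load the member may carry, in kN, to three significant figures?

P_max = σ_allow · A = 284 · 145 = 41180 N = 41.18 kN.

41.2 kN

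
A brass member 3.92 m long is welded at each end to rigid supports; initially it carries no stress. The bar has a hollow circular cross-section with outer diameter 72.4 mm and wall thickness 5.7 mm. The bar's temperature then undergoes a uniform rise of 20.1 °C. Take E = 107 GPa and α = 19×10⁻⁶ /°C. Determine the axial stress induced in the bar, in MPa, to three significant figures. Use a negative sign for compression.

Free thermal expansion αLΔT = 19e-6 · 3920 · 20.1 = 1.497 mm.
The walls impose strain ε = −(1.497)/3920 = -3.8190e-04; σ = Eε = 107000 · -3.8190e-04 = -40.86 MPa.

-40.9 MPa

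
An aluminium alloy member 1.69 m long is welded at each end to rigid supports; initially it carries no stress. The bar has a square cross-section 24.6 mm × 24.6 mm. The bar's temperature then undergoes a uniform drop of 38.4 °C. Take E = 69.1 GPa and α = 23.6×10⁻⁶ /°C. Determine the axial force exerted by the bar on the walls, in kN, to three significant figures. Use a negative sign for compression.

Free thermal expansion αLΔT = 23.6e-6 · 1690 · -38.4 = -1.532 mm.
The walls impose strain ε = −(-1.532)/1690 = 9.0624e-04; σ = Eε = 69100 · 9.0624e-04 = 62.62 MPa.
Wall reaction R = σ·A = 62.62·605.2 = 37900 N = 37.9 kN.

37.9 kN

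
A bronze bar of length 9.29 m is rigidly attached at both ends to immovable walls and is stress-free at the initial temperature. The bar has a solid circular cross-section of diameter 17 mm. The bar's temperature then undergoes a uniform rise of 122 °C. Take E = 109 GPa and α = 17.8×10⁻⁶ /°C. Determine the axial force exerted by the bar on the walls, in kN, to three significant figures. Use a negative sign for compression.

-53.7 kN

Free thermal expansion αLΔT = 17.8e-6 · 9290 · 122 = 20.17 mm.
The walls impose strain ε = −(20.17)/9290 = -2.1716e-03; σ = Eε = 109000 · -2.1716e-03 = -236.7 MPa.
Wall reaction R = σ·A = -236.7·227 = -53730 N = -53.73 kN.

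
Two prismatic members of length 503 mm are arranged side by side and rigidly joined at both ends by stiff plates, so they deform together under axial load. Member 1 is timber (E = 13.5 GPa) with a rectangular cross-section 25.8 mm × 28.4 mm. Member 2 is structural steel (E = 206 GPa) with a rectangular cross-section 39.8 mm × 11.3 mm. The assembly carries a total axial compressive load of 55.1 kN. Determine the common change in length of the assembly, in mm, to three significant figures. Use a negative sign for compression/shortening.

-0.270 mm

A_1 = 732.7 mm².
A_2 = 449.7 mm².
Equal strain + equilibrium ⇒ each member carries load in proportion to AE: A₁E₁ = 9892000 N, A₂E₂ = 92650000 N, ΣAE = 102500000 N.
δ = PL/ΣAE = -55100·503/102500000 = -0.2703 mm.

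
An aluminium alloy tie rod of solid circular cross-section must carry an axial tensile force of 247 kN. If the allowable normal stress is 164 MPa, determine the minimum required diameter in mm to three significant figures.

Required area A ≥ P/σ_allow = 247000/164 = 1506 mm².
For a solid circular section, d ≥ √(4A/π) = 43.79 mm.

43.8 mm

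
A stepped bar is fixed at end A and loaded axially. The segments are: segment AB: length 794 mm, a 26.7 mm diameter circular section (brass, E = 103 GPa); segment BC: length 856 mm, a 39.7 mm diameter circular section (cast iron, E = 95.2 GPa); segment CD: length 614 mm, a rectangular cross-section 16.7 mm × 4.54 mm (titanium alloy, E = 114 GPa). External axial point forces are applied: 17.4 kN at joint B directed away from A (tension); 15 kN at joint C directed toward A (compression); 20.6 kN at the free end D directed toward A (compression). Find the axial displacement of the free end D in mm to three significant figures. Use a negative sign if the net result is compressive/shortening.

Internal axial forces (sectioning from the free end, tension +): N_CD = -20.6 kN, N_BC = -35.6 kN, N_AB = -18.2 kN.
A_AB = 559.9 mm².
A_BC = 1238 mm².
A_CD = 75.82 mm².
δ_AB = -18200·794/(559.9·103000) = -0.2506 mm
δ_BC = -35600·856/(1238·95200) = -0.2586 mm
δ_CD = -20600·614/(75.82·114000) = -1.463 mm
δ = Σδ_i = -1.973 mm.

-1.97 mm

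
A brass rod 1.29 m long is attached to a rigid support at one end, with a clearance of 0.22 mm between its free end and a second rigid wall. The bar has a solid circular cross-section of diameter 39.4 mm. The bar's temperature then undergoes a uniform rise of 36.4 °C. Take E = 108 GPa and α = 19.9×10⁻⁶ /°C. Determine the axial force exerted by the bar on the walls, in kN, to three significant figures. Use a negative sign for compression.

Free thermal expansion αLΔT = 19.9e-6 · 1290 · 36.4 = 0.9344 mm.
The walls engage after the gap closes; constrained expansion = 0.9344 − 0.22 = 0.7144 mm.
The walls impose strain ε = −(0.7144)/1290 = -5.5382e-04; σ = Eε = 108000 · -5.5382e-04 = -59.81 MPa.
Wall reaction R = σ·A = -59.81·1219 = -72920 N = -72.92 kN.

-72.9 kN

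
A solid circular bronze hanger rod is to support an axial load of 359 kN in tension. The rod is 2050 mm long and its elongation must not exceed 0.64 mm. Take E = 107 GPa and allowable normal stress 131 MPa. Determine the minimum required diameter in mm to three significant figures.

Required area A ≥ P/σ_allow = 359000/131 = 2740 mm².
For a solid circular section, d ≥ √(4A/π) = 59.07 mm.
Elongation limit: A ≥ PL/(Eδ_allow) = 359000·2050/(107000·0.64) = 10750 mm² ⇒ d ≥ 117 mm.
The elongation limit governs.

117 mm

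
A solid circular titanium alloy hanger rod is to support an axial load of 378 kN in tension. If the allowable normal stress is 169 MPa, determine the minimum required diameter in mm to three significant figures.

Required area A ≥ P/σ_allow = 378000/169 = 2237 mm².
For a solid circular section, d ≥ √(4A/π) = 53.37 mm.

53.4 mm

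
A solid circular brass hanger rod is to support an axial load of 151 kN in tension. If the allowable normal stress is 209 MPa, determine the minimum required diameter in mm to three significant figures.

30.3 mm

Required area A ≥ P/σ_allow = 151000/209 = 722.5 mm².
For a solid circular section, d ≥ √(4A/π) = 30.33 mm.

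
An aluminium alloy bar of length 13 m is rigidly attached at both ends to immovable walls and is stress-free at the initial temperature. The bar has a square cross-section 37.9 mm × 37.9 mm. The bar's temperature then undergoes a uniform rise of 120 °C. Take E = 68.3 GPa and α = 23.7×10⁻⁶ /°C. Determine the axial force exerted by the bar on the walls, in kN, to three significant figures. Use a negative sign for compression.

Free thermal expansion αLΔT = 23.7e-6 · 13000 · 120 = 36.97 mm.
The walls impose strain ε = −(36.97)/13000 = -2.8440e-03; σ = Eε = 68300 · -2.8440e-03 = -194.2 MPa.
Wall reaction R = σ·A = -194.2·1436 = -279000 N = -279 kN.

-279 kN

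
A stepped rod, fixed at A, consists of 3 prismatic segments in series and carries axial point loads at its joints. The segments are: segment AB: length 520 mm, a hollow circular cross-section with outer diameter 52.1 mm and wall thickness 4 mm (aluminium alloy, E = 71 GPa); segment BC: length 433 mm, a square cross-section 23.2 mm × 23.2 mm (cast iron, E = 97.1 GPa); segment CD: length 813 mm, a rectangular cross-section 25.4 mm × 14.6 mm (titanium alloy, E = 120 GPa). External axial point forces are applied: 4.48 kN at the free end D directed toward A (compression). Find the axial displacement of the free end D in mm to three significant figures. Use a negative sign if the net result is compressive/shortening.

-0.173 mm

Internal axial forces (sectioning from the free end, tension +): N_CD = -4.48 kN, N_BC = -4.48 kN, N_AB = -4.48 kN.
A_AB = 604.4 mm².
A_BC = 538.2 mm².
A_CD = 370.8 mm².
δ_AB = -4480·520/(604.4·71000) = -0.05428 mm
δ_BC = -4480·433/(538.2·97100) = -0.03712 mm
δ_CD = -4480·813/(370.8·120000) = -0.08185 mm
δ = Σδ_i = -0.1732 mm.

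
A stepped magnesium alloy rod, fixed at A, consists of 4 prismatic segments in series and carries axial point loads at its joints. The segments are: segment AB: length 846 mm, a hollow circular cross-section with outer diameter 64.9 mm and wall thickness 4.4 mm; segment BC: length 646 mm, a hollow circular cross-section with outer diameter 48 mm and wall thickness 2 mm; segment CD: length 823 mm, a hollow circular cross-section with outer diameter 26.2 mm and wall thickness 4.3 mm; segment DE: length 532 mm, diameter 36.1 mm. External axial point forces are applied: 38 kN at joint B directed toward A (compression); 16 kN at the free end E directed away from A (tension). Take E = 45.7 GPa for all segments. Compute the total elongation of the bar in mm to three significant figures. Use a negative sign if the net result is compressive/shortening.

Internal axial forces (sectioning from the free end, tension +): N_DE = 16 kN, N_CD = 16 kN, N_BC = 16 kN, N_AB = -22 kN.
A_AB = 836.3 mm².
A_BC = 289 mm².
A_CD = 295.8 mm².
A_DE = 1024 mm².
δ_AB = -22000·846/(836.3·45700) = -0.487 mm
δ_BC = 16000·646/(289·45700) = 0.7825 mm
δ_CD = 16000·823/(295.8·45700) = 0.974 mm
δ_DE = 16000·532/(1024·45700) = 0.182 mm
δ = Σδ_i = 1.451 mm.

1.45 mm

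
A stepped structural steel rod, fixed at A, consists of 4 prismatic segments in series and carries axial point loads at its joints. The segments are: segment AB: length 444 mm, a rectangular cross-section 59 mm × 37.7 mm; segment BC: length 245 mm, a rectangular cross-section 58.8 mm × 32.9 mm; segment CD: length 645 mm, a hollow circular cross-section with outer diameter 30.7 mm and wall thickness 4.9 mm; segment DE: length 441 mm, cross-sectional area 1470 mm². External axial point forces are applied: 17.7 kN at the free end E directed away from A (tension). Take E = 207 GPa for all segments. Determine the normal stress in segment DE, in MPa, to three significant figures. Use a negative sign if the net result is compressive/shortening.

Internal axial forces (sectioning from the free end, tension +): N_DE = 17.7 kN, N_CD = 17.7 kN, N_BC = 17.7 kN, N_AB = 17.7 kN.
σ_DE = N_DE/A_DE = 17700/1470 = 12.04 MPa.

12.0 MPa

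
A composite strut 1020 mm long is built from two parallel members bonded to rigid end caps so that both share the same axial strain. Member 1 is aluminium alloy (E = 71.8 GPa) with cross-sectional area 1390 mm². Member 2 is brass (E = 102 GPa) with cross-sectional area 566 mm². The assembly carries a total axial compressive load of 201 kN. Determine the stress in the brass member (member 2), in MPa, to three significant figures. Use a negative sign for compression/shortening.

-130 MPa

Equal strain + equilibrium ⇒ each member carries load in proportion to AE: A₁E₁ = 99800000 N, A₂E₂ = 57730000 N, ΣAE = 157500000 N.
σ₂ = P·E₂/ΣAE = -201000·102000/157500000 = -130.1 MPa.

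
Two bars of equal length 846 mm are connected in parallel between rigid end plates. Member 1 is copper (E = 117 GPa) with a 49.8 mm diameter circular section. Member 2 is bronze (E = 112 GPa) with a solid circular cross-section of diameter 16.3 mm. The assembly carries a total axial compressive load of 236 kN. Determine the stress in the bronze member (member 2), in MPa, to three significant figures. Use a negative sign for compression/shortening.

A_1 = 1948 mm².
A_2 = 208.7 mm².
Equal strain + equilibrium ⇒ each member carries load in proportion to AE: A₁E₁ = 227900000 N, A₂E₂ = 23370000 N, ΣAE = 251300000 N.
σ₂ = P·E₂/ΣAE = -236000·112000/251300000 = -105.2 MPa.

-105 MPa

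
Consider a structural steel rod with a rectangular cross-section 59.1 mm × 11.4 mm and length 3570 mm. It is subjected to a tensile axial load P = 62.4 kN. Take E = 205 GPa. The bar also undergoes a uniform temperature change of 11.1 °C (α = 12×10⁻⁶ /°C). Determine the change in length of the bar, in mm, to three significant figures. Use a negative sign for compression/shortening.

A = 673.7 mm².
δ_mech = NL/(AE) = 62400·3570/(673.7·205000) = 1.613 mm.
δ_thermal = αLΔT = 12e-6·3570·11.1 = 0.4755 mm.
δ = δ_mech + δ_thermal = 2.088 mm.

2.09 mm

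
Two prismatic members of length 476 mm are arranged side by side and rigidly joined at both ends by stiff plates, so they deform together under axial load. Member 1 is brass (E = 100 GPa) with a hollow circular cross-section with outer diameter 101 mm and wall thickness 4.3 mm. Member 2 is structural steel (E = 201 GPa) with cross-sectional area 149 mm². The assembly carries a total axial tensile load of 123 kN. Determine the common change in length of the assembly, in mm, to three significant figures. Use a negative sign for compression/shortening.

0.365 mm

A_1 = 1306 mm².
Equal strain + equilibrium ⇒ each member carries load in proportion to AE: A₁E₁ = 130600000 N, A₂E₂ = 29950000 N, ΣAE = 160600000 N.
δ = PL/ΣAE = 123000·476/160600000 = 0.3646 mm.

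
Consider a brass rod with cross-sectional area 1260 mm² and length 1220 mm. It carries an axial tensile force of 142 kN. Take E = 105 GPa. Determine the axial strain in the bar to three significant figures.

σ = N/A = 112.7 MPa; ε = σ/E = 112.7/105000 = 1.073e-03.

0.00107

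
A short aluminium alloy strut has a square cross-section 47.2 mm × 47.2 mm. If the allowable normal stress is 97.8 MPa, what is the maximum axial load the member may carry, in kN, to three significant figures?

218 kN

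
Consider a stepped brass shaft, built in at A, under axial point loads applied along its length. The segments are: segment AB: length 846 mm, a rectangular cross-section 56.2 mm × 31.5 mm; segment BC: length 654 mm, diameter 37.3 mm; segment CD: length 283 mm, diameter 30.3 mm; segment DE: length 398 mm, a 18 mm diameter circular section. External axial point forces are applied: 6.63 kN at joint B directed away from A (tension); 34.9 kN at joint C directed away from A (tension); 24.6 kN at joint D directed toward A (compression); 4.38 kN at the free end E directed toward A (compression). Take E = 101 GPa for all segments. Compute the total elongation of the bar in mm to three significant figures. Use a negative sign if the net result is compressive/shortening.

-0.0860 mm

Internal axial forces (sectioning from the free end, tension +): N_DE = -4.38 kN, N_CD = -28.98 kN, N_BC = 5.92 kN, N_AB = 12.55 kN.
A_AB = 1770 mm².
A_BC = 1093 mm².
A_CD = 721.1 mm².
A_DE = 254.5 mm².
δ_AB = 12550·846/(1770·101000) = 0.05938 mm
δ_BC = 5920·654/(1093·101000) = 0.03508 mm
δ_CD = -28980·283/(721.1·101000) = -0.1126 mm
δ_DE = -4380·398/(254.5·101000) = -0.06783 mm
δ = Σδ_i = -0.08598 mm.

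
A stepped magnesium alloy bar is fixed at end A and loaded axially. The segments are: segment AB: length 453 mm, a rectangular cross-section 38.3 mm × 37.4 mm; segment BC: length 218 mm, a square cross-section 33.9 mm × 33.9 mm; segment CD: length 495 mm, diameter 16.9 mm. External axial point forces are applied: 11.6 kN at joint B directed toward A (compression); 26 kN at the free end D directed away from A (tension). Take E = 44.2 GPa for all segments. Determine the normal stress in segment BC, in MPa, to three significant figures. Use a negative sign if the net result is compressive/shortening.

22.6 MPa

Internal axial forces (sectioning from the free end, tension +): N_CD = 26 kN, N_BC = 26 kN, N_AB = 14.4 kN.
A_BC = 1149 mm².
σ_BC = N_BC/A_BC = 26000/1149 = 22.62 MPa.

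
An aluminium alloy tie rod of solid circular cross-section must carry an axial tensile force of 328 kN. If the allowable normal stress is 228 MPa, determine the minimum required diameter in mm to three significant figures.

42.8 mm

Required area A ≥ P/σ_allow = 328000/228 = 1439 mm².
For a solid circular section, d ≥ √(4A/π) = 42.8 mm.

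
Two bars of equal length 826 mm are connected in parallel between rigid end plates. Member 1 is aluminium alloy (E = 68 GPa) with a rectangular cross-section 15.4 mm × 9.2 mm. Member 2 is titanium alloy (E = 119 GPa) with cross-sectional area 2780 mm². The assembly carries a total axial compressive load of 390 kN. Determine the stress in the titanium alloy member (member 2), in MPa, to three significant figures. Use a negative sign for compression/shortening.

-136 MPa

A_1 = 141.7 mm².
Equal strain + equilibrium ⇒ each member carries load in proportion to AE: A₁E₁ = 9634000 N, A₂E₂ = 330800000 N, ΣAE = 340500000 N.
σ₂ = P·E₂/ΣAE = -390000·119000/340500000 = -136.3 MPa.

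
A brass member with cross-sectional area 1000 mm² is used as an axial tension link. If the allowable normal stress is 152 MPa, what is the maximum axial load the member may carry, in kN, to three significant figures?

P_max = σ_allow · A = 152 · 1000 = 152000 N = 152 kN.

152 kN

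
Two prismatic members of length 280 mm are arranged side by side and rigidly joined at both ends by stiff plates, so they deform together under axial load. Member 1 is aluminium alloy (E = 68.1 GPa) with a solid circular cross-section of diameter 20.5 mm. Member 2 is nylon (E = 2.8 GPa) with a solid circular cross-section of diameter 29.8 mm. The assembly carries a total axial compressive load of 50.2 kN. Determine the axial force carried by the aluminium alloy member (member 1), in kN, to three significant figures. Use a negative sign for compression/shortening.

A_1 = 330.1 mm².
A_2 = 697.5 mm².
Equal strain + equilibrium ⇒ each member carries load in proportion to AE: A₁E₁ = 22480000 N, A₂E₂ = 1953000 N, ΣAE = 24430000 N.
F₁ = P·A₁E₁/ΣAE = -50200·22480000/24430000 = -46190 N.

-46.2 kN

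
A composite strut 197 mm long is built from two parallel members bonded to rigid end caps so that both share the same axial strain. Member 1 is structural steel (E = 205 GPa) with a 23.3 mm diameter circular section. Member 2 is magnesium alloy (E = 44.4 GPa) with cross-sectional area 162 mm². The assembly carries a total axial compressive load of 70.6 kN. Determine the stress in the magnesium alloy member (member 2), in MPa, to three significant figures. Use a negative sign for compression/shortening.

-33.1 MPa

A_1 = 426.4 mm².
Equal strain + equilibrium ⇒ each member carries load in proportion to AE: A₁E₁ = 87410000 N, A₂E₂ = 7193000 N, ΣAE = 94600000 N.
σ₂ = P·E₂/ΣAE = -70600·44400/94600000 = -33.14 MPa.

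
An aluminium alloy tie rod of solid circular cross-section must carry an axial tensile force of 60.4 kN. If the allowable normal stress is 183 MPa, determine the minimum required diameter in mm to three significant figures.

Required area A ≥ P/σ_allow = 60400/183 = 330.1 mm².
For a solid circular section, d ≥ √(4A/π) = 20.5 mm.

20.5 mm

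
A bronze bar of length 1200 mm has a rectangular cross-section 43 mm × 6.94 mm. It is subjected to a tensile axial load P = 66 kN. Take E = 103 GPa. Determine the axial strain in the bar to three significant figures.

0.00215

A = 298.4 mm².
σ = N/A = 221.2 MPa; ε = σ/E = 221.2/103000 = 2.147e-03.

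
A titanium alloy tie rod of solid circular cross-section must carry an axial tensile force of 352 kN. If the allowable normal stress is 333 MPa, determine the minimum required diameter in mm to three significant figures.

Required area A ≥ P/σ_allow = 352000/333 = 1057 mm².
For a solid circular section, d ≥ √(4A/π) = 36.69 mm.

36.7 mm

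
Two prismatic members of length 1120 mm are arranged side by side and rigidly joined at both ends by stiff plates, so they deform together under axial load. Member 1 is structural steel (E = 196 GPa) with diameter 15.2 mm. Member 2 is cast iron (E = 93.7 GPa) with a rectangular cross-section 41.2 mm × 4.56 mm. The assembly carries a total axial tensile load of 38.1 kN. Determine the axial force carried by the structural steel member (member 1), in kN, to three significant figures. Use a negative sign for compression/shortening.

A_1 = 181.5 mm².
A_2 = 187.9 mm².
Equal strain + equilibrium ⇒ each member carries load in proportion to AE: A₁E₁ = 35570000 N, A₂E₂ = 17600000 N, ΣAE = 53170000 N.
F₁ = P·A₁E₁/ΣAE = 38100·35570000/53170000 = 25490 N.

25.5 kN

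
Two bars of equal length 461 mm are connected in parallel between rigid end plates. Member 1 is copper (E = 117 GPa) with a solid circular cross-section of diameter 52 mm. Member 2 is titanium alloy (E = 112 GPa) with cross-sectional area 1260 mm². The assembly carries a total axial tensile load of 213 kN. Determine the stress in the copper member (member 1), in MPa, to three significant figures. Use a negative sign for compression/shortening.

A_1 = 2124 mm².
Equal strain + equilibrium ⇒ each member carries load in proportion to AE: A₁E₁ = 248500000 N, A₂E₂ = 141100000 N, ΣAE = 389600000 N.
σ₁ = P·E₁/ΣAE = 213000·117000/389600000 = 63.97 MPa.

64.0 MPa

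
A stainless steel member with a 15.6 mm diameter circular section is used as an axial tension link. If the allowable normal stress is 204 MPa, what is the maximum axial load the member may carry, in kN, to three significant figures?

39.0 kN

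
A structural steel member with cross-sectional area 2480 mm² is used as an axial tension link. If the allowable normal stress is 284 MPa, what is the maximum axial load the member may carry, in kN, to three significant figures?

704 kN

P_max = σ_allow · A = 284 · 2480 = 704300 N = 704.3 kN.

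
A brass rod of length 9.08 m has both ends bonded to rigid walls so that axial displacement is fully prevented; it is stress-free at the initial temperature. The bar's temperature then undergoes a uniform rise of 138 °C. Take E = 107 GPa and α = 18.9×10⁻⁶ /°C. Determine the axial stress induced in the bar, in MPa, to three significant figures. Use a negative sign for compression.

Free thermal expansion αLΔT = 18.9e-6 · 9080 · 138 = 23.68 mm.
The walls impose strain ε = −(23.68)/9080 = -2.6082e-03; σ = Eε = 107000 · -2.6082e-03 = -279.1 MPa.

-279 MPa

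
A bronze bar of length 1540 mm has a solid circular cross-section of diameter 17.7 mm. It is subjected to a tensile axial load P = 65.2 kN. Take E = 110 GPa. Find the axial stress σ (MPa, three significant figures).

265 MPa

A = 246.1 mm².
σ = N/A = 65200/246.1 = 265 MPa.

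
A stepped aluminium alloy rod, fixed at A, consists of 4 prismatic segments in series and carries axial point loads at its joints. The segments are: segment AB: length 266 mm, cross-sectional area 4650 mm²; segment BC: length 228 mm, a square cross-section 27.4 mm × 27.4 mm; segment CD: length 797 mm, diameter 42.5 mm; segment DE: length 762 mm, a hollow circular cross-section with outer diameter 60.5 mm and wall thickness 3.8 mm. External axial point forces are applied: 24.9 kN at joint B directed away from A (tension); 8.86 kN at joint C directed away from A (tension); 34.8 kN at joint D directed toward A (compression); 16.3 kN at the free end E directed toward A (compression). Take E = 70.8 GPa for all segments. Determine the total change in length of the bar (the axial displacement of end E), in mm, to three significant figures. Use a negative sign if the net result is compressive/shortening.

-0.860 mm

Internal axial forces (sectioning from the free end, tension +): N_DE = -16.3 kN, N_CD = -51.1 kN, N_BC = -42.24 kN, N_AB = -17.34 kN.
A_BC = 750.8 mm².
A_CD = 1419 mm².
A_DE = 676.9 mm².
δ_AB = -17340·266/(4650·70800) = -0.01401 mm
δ_BC = -42240·228/(750.8·70800) = -0.1812 mm
δ_CD = -51100·797/(1419·70800) = -0.4055 mm
δ_DE = -16300·762/(676.9·70800) = -0.2592 mm
δ = Σδ_i = -0.8599 mm.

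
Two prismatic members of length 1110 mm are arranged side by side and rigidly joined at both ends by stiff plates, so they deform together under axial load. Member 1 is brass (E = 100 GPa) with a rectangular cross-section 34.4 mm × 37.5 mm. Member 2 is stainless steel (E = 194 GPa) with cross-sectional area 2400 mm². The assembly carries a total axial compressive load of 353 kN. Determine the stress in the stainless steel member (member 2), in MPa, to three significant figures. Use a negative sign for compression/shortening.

-115 MPa

A_1 = 1290 mm².
Equal strain + equilibrium ⇒ each member carries load in proportion to AE: A₁E₁ = 129000000 N, A₂E₂ = 465600000 N, ΣAE = 594600000 N.
σ₂ = P·E₂/ΣAE = -353000·194000/594600000 = -115.2 MPa.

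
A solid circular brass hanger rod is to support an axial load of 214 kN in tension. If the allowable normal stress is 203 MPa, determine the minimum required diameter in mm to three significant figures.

36.6 mm

Required area A ≥ P/σ_allow = 214000/203 = 1054 mm².
For a solid circular section, d ≥ √(4A/π) = 36.64 mm.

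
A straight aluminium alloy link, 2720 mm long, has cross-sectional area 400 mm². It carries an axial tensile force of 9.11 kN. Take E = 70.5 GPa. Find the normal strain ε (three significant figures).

3.23e-04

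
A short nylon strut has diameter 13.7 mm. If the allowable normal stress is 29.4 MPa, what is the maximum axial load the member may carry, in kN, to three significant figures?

4.33 kN

A = 147.4 mm².
P_max = σ_allow · A = 29.4 · 147.4 = 4334 N = 4.334 kN.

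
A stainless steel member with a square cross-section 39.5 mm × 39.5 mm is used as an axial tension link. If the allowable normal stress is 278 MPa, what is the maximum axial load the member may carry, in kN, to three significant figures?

A = 1560 mm².
P_max = σ_allow · A = 278 · 1560 = 433700 N = 433.7 kN.

434 kN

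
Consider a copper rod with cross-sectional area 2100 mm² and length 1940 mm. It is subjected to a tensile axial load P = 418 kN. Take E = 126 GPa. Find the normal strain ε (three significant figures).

σ = N/A = 199 MPa; ε = σ/E = 199/126000 = 1.580e-03.

0.00158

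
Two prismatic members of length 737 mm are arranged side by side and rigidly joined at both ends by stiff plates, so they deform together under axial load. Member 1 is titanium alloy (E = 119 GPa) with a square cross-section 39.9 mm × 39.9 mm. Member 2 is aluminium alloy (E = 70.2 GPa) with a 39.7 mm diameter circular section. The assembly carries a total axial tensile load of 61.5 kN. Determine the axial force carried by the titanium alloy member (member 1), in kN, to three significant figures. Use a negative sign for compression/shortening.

42.2 kN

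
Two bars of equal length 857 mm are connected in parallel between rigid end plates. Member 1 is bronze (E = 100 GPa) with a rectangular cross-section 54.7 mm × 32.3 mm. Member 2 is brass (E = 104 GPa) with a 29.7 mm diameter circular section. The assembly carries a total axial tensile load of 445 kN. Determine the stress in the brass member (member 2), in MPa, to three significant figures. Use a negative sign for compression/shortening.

A_1 = 1767 mm².
A_2 = 692.8 mm².
Equal strain + equilibrium ⇒ each member carries load in proportion to AE: A₁E₁ = 176700000 N, A₂E₂ = 72050000 N, ΣAE = 248700000 N.
σ₂ = P·E₂/ΣAE = 445000·104000/248700000 = 186.1 MPa.

186 MPa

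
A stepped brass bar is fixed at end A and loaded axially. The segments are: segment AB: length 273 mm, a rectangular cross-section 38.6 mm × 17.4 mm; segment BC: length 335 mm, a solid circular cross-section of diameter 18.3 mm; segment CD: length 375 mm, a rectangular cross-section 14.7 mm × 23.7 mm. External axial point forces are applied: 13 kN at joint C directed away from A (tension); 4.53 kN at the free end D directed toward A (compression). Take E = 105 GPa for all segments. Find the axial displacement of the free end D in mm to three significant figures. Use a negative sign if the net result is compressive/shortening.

0.0891 mm

Internal axial forces (sectioning from the free end, tension +): N_CD = -4.53 kN, N_BC = 8.47 kN, N_AB = 8.47 kN.
A_AB = 671.6 mm².
A_BC = 263 mm².
A_CD = 348.4 mm².
δ_AB = 8470·273/(671.6·105000) = 0.03279 mm
δ_BC = 8470·335/(263·105000) = 0.1027 mm
δ_CD = -4530·375/(348.4·105000) = -0.04644 mm
δ = Σδ_i = 0.08909 mm.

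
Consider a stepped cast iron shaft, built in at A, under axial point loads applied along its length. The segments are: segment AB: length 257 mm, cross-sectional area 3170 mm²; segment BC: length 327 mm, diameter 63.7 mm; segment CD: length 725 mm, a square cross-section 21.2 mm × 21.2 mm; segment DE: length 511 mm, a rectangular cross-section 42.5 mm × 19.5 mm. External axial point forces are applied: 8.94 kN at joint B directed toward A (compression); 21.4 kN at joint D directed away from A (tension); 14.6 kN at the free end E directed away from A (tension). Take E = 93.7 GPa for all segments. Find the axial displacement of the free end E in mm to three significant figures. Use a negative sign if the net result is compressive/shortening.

0.779 mm

Internal axial forces (sectioning from the free end, tension +): N_DE = 14.6 kN, N_CD = 36 kN, N_BC = 36 kN, N_AB = 27.06 kN.
A_BC = 3187 mm².
A_CD = 449.4 mm².
A_DE = 828.8 mm².
δ_AB = 27060·257/(3170·93700) = 0.02341 mm
δ_BC = 36000·327/(3187·93700) = 0.03942 mm
δ_CD = 36000·725/(449.4·93700) = 0.6198 mm
δ_DE = 14600·511/(828.8·93700) = 0.09608 mm
δ = Σδ_i = 0.7787 mm.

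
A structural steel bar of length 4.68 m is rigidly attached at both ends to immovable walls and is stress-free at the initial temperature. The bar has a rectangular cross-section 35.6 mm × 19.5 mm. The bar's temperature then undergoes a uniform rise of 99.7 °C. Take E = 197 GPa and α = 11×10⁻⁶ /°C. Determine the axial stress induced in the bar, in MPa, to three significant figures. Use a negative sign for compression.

-216 MPa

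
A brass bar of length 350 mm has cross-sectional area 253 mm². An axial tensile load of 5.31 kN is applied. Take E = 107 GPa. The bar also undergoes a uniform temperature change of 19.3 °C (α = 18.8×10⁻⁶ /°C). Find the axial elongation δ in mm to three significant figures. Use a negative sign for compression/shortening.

δ_mech = NL/(AE) = 5310·350/(253·107000) = 0.06865 mm.
δ_thermal = αLΔT = 18.8e-6·350·19.3 = 0.127 mm.
δ = δ_mech + δ_thermal = 0.1956 mm.

0.196 mm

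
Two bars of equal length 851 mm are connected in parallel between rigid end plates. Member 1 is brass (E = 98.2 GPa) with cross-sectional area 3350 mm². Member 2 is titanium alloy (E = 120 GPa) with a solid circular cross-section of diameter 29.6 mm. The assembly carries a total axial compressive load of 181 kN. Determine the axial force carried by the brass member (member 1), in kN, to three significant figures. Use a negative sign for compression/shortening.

A_2 = 688.1 mm².
Equal strain + equilibrium ⇒ each member carries load in proportion to AE: A₁E₁ = 329000000 N, A₂E₂ = 82580000 N, ΣAE = 411500000 N.
F₁ = P·A₁E₁/ΣAE = -181000·329000000/411500000 = -144700 N.

-145 kN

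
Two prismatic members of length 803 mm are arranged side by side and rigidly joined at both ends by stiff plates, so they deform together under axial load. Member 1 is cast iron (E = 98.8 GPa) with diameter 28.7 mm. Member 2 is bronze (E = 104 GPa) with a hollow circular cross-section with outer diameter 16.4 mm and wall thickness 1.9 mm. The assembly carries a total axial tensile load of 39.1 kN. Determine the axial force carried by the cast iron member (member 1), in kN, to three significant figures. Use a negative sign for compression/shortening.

34.3 kN

A_1 = 646.9 mm².
A_2 = 86.55 mm².
Equal strain + equilibrium ⇒ each member carries load in proportion to AE: A₁E₁ = 63920000 N, A₂E₂ = 9001000 N, ΣAE = 72920000 N.
F₁ = P·A₁E₁/ΣAE = 39100·63920000/72920000 = 34270 N.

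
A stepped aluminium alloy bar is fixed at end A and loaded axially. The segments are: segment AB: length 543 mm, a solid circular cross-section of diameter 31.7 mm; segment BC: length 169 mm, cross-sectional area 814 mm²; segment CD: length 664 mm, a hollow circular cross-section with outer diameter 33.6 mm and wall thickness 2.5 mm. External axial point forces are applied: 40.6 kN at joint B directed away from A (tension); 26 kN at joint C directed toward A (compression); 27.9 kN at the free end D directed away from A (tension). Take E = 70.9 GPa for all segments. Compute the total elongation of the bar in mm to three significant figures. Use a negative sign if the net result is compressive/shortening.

1.49 mm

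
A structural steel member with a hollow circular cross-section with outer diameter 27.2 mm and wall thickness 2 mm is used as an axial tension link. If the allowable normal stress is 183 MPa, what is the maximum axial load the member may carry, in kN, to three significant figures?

A = 158.3 mm².
P_max = σ_allow · A = 183 · 158.3 = 28980 N = 28.98 kN.

29.0 kN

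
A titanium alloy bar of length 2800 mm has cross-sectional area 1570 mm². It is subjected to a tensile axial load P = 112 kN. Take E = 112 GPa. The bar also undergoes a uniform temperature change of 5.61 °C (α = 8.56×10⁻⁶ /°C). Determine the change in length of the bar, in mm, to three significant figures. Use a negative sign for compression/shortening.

δ_mech = NL/(AE) = 112000·2800/(1570·112000) = 1.783 mm.
δ_thermal = αLΔT = 8.56e-6·2800·5.61 = 0.1345 mm.
δ = δ_mech + δ_thermal = 1.918 mm.

1.92 mm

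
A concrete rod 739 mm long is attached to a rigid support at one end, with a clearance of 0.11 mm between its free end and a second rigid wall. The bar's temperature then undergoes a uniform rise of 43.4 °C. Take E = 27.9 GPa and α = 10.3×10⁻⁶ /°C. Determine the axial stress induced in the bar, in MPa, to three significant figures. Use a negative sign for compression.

Free thermal expansion αLΔT = 10.3e-6 · 739 · 43.4 = 0.3303 mm.
The walls engage after the gap closes; constrained expansion = 0.3303 − 0.11 = 0.2203 mm.
The walls impose strain ε = −(0.2203)/739 = -2.9817e-04; σ = Eε = 27900 · -2.9817e-04 = -8.319 MPa.

-8.32 MPa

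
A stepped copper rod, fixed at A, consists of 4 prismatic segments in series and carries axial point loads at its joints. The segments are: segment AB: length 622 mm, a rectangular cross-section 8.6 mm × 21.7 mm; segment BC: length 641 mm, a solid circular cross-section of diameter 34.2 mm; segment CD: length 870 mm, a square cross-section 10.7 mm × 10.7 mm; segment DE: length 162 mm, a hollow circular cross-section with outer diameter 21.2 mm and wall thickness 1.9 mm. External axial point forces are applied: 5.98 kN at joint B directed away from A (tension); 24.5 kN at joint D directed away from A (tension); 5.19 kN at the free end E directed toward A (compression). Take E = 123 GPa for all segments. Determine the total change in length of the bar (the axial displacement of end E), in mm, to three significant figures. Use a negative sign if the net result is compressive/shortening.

1.93 mm

Internal axial forces (sectioning from the free end, tension +): N_DE = -5.19 kN, N_CD = 19.31 kN, N_BC = 19.31 kN, N_AB = 25.29 kN.
A_AB = 186.6 mm².
A_BC = 918.6 mm².
A_CD = 114.5 mm².
A_DE = 115.2 mm².
δ_AB = 25290·622/(186.6·123000) = 0.6853 mm
δ_BC = 19310·641/(918.6·123000) = 0.1095 mm
δ_CD = 19310·870/(114.5·123000) = 1.193 mm
δ_DE = -5190·162/(115.2·123000) = -0.05934 mm
δ = Σδ_i = 1.928 mm.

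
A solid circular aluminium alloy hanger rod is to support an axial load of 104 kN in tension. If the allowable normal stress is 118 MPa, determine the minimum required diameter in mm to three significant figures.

Required area A ≥ P/σ_allow = 104000/118 = 881.4 mm².
For a solid circular section, d ≥ √(4A/π) = 33.5 mm.

33.5 mm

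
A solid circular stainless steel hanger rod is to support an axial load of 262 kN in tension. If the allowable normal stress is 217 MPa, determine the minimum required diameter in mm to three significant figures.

39.2 mm

Required area A ≥ P/σ_allow = 262000/217 = 1207 mm².
For a solid circular section, d ≥ √(4A/π) = 39.21 mm.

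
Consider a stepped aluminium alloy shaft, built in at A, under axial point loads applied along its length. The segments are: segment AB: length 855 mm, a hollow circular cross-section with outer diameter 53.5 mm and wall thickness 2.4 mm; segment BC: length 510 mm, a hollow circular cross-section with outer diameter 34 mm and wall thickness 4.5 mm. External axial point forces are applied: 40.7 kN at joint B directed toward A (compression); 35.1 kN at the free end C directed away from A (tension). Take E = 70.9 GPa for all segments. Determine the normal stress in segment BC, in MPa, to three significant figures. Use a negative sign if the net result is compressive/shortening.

84.2 MPa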